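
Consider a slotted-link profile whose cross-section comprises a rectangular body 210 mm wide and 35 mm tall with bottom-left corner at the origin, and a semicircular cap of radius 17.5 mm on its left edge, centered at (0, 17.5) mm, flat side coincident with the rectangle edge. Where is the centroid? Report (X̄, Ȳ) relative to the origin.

X̄ = 98.09 mm, Ȳ = 17.50 mm

Part | A | x̄ᵢ | ȳᵢ | A·x̄ᵢ | A·ȳᵢ
rectangular body | 7350.00 | 105.00 | 17.50 | 771750.00 | 128625.00
semicircular end | 481.06 | -7.43 | 17.50 | -3572.92 | 8418.49
Σ | 7831.06 |  |  | 768177.08 | 137043.49
X̄ = 768177.08 / 7831.06 = 98.09 mm
Ȳ = 137043.49 / 7831.06 = 17.50 mm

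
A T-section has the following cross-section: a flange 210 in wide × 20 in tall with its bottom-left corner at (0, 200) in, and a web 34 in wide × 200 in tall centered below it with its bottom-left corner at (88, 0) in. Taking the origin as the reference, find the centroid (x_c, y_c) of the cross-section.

web: A = 34 × 200 = 6800.00, centroid at (105.00, 100.00).
flange: A = 210 × 20 = 4200.00, centroid at (105.00, 210.00).
ΣA = 11000.00 in², ΣAx_c = 1155000.00 in³, ΣAy_c = 1562000.00 in³.
x_c = 1155000.00/11000.00 = 105.00 in; y_c = 1562000.00/11000.00 = 142.00 in.

x_c = 105.00 in, y_c = 142.00 in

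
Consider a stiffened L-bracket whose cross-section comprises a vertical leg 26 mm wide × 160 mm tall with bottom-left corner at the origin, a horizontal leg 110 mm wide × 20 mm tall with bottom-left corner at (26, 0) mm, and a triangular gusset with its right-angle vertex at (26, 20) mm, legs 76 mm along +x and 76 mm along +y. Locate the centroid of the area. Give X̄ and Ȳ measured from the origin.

X̄ = 41.15 mm, Ȳ = 52.52 mm

vertical leg: A = 26 × 160 = 4160.00, centroid at (13.00, 80.00).
horizontal leg: A = 110 × 20 = 2200.00, centroid at (81.00, 10.00).
gusset: A = ½·76·76 = 2888.00, centroid at (51.33, 45.33).
ΣA = 9248.00 mm², ΣAX̄ = 380530.67 mm³, ΣAȲ = 485722.67 mm³.
X̄ = 380530.67/9248.00 = 41.15 mm; Ȳ = 485722.67/9248.00 = 52.52 mm.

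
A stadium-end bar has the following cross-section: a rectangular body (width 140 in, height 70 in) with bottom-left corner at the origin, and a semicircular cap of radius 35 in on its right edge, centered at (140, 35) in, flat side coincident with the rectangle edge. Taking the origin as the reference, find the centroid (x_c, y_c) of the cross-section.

x_c = 83.93 in, y_c = 35.00 in

Part | A | x̄ᵢ | ȳᵢ | A·x̄ᵢ | A·ȳᵢ
rectangular body | 9800.00 | 70.00 | 35.00 | 686000.00 | 343000.00
semicircular end | 1924.23 | 154.85 | 35.00 | 297974.90 | 67347.89
Σ | 11724.23 |  |  | 983974.90 | 410347.89
x_c = 983974.90 / 11724.23 = 83.93 in
y_c = 410347.89 / 11724.23 = 35.00 in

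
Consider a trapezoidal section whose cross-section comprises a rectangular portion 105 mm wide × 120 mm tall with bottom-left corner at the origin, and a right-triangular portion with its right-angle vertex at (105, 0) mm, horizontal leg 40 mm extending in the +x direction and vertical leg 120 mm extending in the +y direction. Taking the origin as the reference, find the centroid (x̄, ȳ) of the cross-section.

rectangular portion: A = 105 × 120 = 12600.00, centroid at (52.50, 60.00).
triangular portion: A = ½·40·120 = 2400.00, centroid at (118.33, 40.00).
ΣA = 15000.00 mm²
ΣAx̄ = (12600.00)(52.50) + (2400.00)(118.33) = 945500.00 mm³
ΣAȳ = (12600.00)(60.00) + (2400.00)(40.00) = 852000.00 mm³
x̄ = 945500.00 / 15000.00 = 63.03 mm
ȳ = 852000.00 / 15000.00 = 56.80 mm

x̄ = 63.03 mm, ȳ = 56.80 mm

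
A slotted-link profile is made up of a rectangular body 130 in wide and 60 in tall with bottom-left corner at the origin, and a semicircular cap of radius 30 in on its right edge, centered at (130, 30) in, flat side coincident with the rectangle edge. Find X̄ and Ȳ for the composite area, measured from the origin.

rectangular body: A = 130 × 60 = 7800.00, centroid at (65.00, 30.00).
semicircular end: A = ½π·30² = 1413.72, centroid at (142.73, 30.00).
ΣA = 9213.72 in², ΣAX̄ = 708783.17 in³, ΣAȲ = 276411.50 in³.
X̄ = 708783.17/9213.72 = 76.93 in; Ȳ = 276411.50/9213.72 = 30.00 in.

X̄ = 76.93 in, Ȳ = 30.00 in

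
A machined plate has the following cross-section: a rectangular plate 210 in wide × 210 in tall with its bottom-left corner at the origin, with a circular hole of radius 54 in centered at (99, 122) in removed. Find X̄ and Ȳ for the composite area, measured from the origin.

plate: A = 210 × 210 = 44100.00, centroid at (105.00, 105.00).
hole: A = −π·54² = -9160.88, centroid at (99.00, 122.00).
ΣA = 34939.12 in², ΣAX̄ = 3723572.47 in³, ΣAȲ = 3512872.13 in³.
X̄ = 3723572.47/34939.12 = 106.57 in; Ȳ = 3512872.13/34939.12 = 100.54 in.

X̄ = 106.57 in, Ȳ = 100.54 in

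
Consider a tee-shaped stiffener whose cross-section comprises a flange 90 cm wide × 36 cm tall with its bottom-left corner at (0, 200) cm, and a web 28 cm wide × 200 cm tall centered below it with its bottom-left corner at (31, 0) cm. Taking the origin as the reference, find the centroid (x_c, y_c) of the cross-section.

x_c = 45.00 cm, y_c = 143.25 cm

web: A = 28 × 200 = 5600.00, centroid at (45.00, 100.00).
flange: A = 90 × 36 = 3240.00, centroid at (45.00, 218.00).
ΣA = 8840.00 cm²
ΣAx_c = (5600.00)(45.00) + (3240.00)(45.00) = 397800.00 cm³
ΣAy_c = (5600.00)(100.00) + (3240.00)(218.00) = 1266320.00 cm³
x_c = 397800.00 / 8840.00 = 45.00 cm
y_c = 1266320.00 / 8840.00 = 143.25 cm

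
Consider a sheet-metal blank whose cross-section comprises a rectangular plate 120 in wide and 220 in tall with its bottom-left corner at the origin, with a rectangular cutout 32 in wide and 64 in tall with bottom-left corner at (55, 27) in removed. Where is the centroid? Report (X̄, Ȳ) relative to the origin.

plate: A = 120 × 220 = 26400.00, centroid at (60.00, 110.00).
hole: A = −(32 × 64) = -2048.00, centroid at (71.00, 59.00).
ΣA = 24352.00 in²
ΣAX̄ = (26400.00)(60.00) + (-2048.00)(71.00) = 1438592.00 in³
ΣAȲ = (26400.00)(110.00) + (-2048.00)(59.00) = 2783168.00 in³
X̄ = 1438592.00 / 24352.00 = 59.07 in
Ȳ = 2783168.00 / 24352.00 = 114.29 in

X̄ = 59.07 in, Ȳ = 114.29 in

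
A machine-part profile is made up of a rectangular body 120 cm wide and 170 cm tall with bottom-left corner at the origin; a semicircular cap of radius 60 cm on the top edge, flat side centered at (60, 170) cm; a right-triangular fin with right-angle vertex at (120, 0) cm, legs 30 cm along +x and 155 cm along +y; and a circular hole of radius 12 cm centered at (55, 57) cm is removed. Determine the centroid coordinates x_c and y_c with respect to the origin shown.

x_c = 65.91 cm, y_c = 105.05 cm

rectangular body: A = 120 × 170 = 20400.00, centroid at (60.00, 85.00).
semicircular top: A = ½π·60² = 5654.87, centroid at (60.00, 195.46).
triangular fin: A = ½·30·155 = 2325.00, centroid at (130.00, 51.67).
hole: A = −π·12² = -452.39, centroid at (55.00, 57.00).
ΣA = 27927.48 cm²
ΣAx_c = (20400.00)(60.00) + (5654.87)(60.00) + (2325.00)(130.00) + (-452.39)(55.00) = 1840660.59 cm³
ΣAy_c = (20400.00)(85.00) + (5654.87)(195.46) + (2325.00)(51.67) + (-452.39)(57.00) = 2933666.16 cm³
x_c = 1840660.59 / 27927.48 = 65.91 cm
y_c = 2933666.16 / 27927.48 = 105.05 cm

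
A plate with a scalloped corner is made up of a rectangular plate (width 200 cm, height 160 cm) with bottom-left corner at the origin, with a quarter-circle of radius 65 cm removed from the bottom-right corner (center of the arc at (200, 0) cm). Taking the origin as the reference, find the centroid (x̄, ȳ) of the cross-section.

x̄ = 91.62 cm, ȳ = 86.06 cm

plate: A = 200 × 160 = 32000.00, centroid at (100.00, 80.00).
removed quarter-circle: A = −¼π·65² = -3318.31, centroid at (172.41, 27.59).
ΣA = 28681.69 cm²
ΣAx̄ = (32000.00)(100.00) + (-3318.31)(172.41) = 2627880.22 cm³
ΣAȳ = (32000.00)(80.00) + (-3318.31)(27.59) = 2468458.33 cm³
x̄ = 2627880.22 / 28681.69 = 91.62 cm
ȳ = 2468458.33 / 28681.69 = 86.06 cm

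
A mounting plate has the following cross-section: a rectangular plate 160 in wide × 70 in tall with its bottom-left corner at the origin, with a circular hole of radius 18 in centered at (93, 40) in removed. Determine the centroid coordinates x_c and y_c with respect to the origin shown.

x_c = 78.70 in, y_c = 34.50 in

Part | A | x̄ᵢ | ȳᵢ | A·x̄ᵢ | A·ȳᵢ
plate | 11200.00 | 80.00 | 35.00 | 896000.00 | 392000.00
hole | -1017.88 | 93.00 | 40.00 | -94662.47 | -40715.04
Σ | 10182.12 |  |  | 801337.53 | 351284.96
x_c = 801337.53 / 10182.12 = 78.70 in
y_c = 351284.96 / 10182.12 = 34.50 in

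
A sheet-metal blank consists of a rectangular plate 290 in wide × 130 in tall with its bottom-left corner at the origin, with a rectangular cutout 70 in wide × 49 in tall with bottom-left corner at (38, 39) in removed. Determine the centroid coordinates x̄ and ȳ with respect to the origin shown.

x̄ = 152.21 in, ȳ = 65.15 in

plate: A = 290 × 130 = 37700.00, centroid at (145.00, 65.00).
hole: A = −(70 × 49) = -3430.00, centroid at (73.00, 63.50).
ΣA = 34270.00 in², ΣAx̄ = 5216110.00 in³, ΣAȳ = 2232695.00 in³.
x̄ = 5216110.00/34270.00 = 152.21 in; ȳ = 2232695.00/34270.00 = 65.15 in.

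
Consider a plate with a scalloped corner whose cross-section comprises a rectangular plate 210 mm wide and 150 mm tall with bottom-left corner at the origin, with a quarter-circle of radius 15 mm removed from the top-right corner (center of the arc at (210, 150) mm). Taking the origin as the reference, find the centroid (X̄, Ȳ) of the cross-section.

plate: A = 210 × 150 = 31500.00, centroid at (105.00, 75.00).
removed quarter-circle: A = −¼π·15² = -176.71, centroid at (203.63, 143.63).
ΣA = 31323.29 mm²
ΣAX̄ = (31500.00)(105.00) + (-176.71)(203.63) = 3271514.94 mm³
ΣAȲ = (31500.00)(75.00) + (-176.71)(143.63) = 2337117.81 mm³
X̄ = 3271514.94 / 31323.29 = 104.44 mm
Ȳ = 2337117.81 / 31323.29 = 74.61 mm

X̄ = 104.44 mm, Ȳ = 74.61 mm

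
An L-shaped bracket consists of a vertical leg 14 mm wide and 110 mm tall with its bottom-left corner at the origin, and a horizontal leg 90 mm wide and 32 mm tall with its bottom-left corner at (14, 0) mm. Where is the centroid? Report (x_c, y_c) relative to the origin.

x_c = 40.88 mm, y_c = 29.59 mm

vertical leg: A = 14 × 110 = 1540.00, centroid at (7.00, 55.00).
horizontal leg: A = 90 × 32 = 2880.00, centroid at (59.00, 16.00).
ΣA = 4420.00 mm², ΣAx_c = 180700.00 mm³, ΣAy_c = 130780.00 mm³.
x_c = 180700.00/4420.00 = 40.88 mm; y_c = 130780.00/4420.00 = 29.59 mm.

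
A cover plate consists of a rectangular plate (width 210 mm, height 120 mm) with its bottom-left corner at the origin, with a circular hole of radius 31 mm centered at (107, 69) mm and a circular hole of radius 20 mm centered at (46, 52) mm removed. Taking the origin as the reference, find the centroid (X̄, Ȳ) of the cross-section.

X̄ = 108.25 mm, Ȳ = 59.18 mm

Part | A | x̄ᵢ | ȳᵢ | A·x̄ᵢ | A·ȳᵢ
plate | 25200.00 | 105.00 | 60.00 | 2646000.00 | 1512000.00
hole 1 | -3019.07 | 107.00 | 69.00 | -323040.55 | -208315.87
hole 2 | -1256.64 | 46.00 | 52.00 | -57805.30 | -65345.13
Σ | 20924.29 |  |  | 2265154.15 | 1238339.01
X̄ = 2265154.15 / 20924.29 = 108.25 mm
Ȳ = 1238339.01 / 20924.29 = 59.18 mm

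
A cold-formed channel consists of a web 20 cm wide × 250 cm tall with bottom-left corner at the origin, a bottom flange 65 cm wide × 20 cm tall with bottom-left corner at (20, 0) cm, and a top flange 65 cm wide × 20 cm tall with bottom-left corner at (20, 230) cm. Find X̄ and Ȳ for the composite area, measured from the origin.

web: A = 20 × 250 = 5000.00, centroid at (10.00, 125.00).
bottom flange: A = 65 × 20 = 1300.00, centroid at (52.50, 10.00).
top flange: A = 65 × 20 = 1300.00, centroid at (52.50, 240.00).
ΣA = 7600.00 cm²
ΣAX̄ = (5000.00)(10.00) + (1300.00)(52.50) + (1300.00)(52.50) = 186500.00 cm³
ΣAȲ = (5000.00)(125.00) + (1300.00)(10.00) + (1300.00)(240.00) = 950000.00 cm³
X̄ = 186500.00 / 7600.00 = 24.54 cm
Ȳ = 950000.00 / 7600.00 = 125.00 cm

X̄ = 24.54 cm, Ȳ = 125.00 cm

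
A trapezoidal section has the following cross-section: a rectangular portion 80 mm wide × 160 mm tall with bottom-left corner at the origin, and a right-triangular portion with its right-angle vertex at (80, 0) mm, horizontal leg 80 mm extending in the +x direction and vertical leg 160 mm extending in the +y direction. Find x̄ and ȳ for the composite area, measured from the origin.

x̄ = 62.22 mm, ȳ = 71.11 mm

Part | A | x̄ᵢ | ȳᵢ | A·x̄ᵢ | A·ȳᵢ
rectangular portion | 12800.00 | 40.00 | 80.00 | 512000.00 | 1024000.00
triangular portion | 6400.00 | 106.67 | 53.33 | 682666.67 | 341333.33
Σ | 19200.00 |  |  | 1194666.67 | 1365333.33
x̄ = 1194666.67 / 19200.00 = 62.22 mm
ȳ = 1365333.33 / 19200.00 = 71.11 mm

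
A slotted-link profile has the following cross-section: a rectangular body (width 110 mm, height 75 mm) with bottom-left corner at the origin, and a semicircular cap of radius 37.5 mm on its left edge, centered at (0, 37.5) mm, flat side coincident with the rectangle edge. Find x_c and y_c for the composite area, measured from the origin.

Part | A | x̄ᵢ | ȳᵢ | A·x̄ᵢ | A·ȳᵢ
rectangular body | 8250.00 | 55.00 | 37.50 | 453750.00 | 309375.00
semicircular end | 2208.93 | -15.92 | 37.50 | -35156.25 | 82834.96
Σ | 10458.93 |  |  | 418593.75 | 392209.96
x_c = 418593.75 / 10458.93 = 40.02 mm
y_c = 392209.96 / 10458.93 = 37.50 mm

x_c = 40.02 mm, y_c = 37.50 mm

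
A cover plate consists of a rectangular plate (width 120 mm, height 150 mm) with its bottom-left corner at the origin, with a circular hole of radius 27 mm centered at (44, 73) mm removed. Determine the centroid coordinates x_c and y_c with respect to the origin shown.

Part | A | x̄ᵢ | ȳᵢ | A·x̄ᵢ | A·ȳᵢ
plate | 18000.00 | 60.00 | 75.00 | 1080000.00 | 1350000.00
hole | -2290.22 | 44.00 | 73.00 | -100769.73 | -167186.14
Σ | 15709.78 |  |  | 979230.27 | 1182813.86
x_c = 979230.27 / 15709.78 = 62.33 mm
y_c = 1182813.86 / 15709.78 = 75.29 mm

x_c = 62.33 mm, y_c = 75.29 mm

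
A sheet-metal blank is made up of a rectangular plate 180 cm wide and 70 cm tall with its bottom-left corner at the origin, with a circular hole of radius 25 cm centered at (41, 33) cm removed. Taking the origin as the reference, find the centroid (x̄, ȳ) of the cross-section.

plate: A = 180 × 70 = 12600.00, centroid at (90.00, 35.00).
hole: A = −π·25² = -1963.50, centroid at (41.00, 33.00).
ΣA = 10636.50 cm²
ΣAx̄ = (12600.00)(90.00) + (-1963.50)(41.00) = 1053496.69 cm³
ΣAȳ = (12600.00)(35.00) + (-1963.50)(33.00) = 376204.65 cm³
x̄ = 1053496.69 / 10636.50 = 99.05 cm
ȳ = 376204.65 / 10636.50 = 35.37 cm

x̄ = 99.05 cm, ȳ = 35.37 cm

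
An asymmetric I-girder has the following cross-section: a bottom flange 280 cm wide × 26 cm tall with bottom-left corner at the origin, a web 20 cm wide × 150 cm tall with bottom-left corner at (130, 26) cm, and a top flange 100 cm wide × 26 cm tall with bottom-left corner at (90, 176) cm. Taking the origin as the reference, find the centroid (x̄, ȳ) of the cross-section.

x̄ = 140.00 cm, ȳ = 69.02 cm

Part | A | x̄ᵢ | ȳᵢ | A·x̄ᵢ | A·ȳᵢ
bottom flange | 7280.00 | 140.00 | 13.00 | 1019200.00 | 94640.00
web | 3000.00 | 140.00 | 101.00 | 420000.00 | 303000.00
top flange | 2600.00 | 140.00 | 189.00 | 364000.00 | 491400.00
Σ | 12880.00 |  |  | 1803200.00 | 889040.00
x̄ = 1803200.00 / 12880.00 = 140.00 cm
ȳ = 889040.00 / 12880.00 = 69.02 cm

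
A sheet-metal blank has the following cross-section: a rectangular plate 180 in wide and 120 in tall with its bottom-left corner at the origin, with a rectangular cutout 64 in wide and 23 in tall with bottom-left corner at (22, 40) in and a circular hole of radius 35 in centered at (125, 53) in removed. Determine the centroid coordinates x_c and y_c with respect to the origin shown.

plate: A = 180 × 120 = 21600.00, centroid at (90.00, 60.00).
hole 1: A = −(64 × 23) = -1472.00, centroid at (54.00, 51.50).
hole 2: A = −π·35² = -3848.45, centroid at (125.00, 53.00).
ΣA = 16279.55 in², ΣAx_c = 1383455.62 in³, ΣAy_c = 1016224.10 in³.
x_c = 1383455.62/16279.55 = 84.98 in; y_c = 1016224.10/16279.55 = 62.42 in.

x_c = 84.98 in, y_c = 62.42 in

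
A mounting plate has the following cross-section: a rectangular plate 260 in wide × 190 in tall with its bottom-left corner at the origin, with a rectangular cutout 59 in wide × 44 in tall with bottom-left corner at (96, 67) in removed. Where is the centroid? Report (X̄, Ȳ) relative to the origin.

X̄ = 130.25 in, Ȳ = 95.33 in

Part | A | x̄ᵢ | ȳᵢ | A·x̄ᵢ | A·ȳᵢ
plate | 49400.00 | 130.00 | 95.00 | 6422000.00 | 4693000.00
hole | -2596.00 | 125.50 | 89.00 | -325798.00 | -231044.00
Σ | 46804.00 |  |  | 6096202.00 | 4461956.00
X̄ = 6096202.00 / 46804.00 = 130.25 in
Ȳ = 4461956.00 / 46804.00 = 95.33 in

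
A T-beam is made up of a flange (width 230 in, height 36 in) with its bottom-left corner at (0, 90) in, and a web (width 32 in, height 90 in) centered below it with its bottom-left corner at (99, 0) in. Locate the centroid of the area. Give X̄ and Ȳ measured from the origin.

X̄ = 115.00 in, Ȳ = 91.74 in

Part | A | x̄ᵢ | ȳᵢ | A·x̄ᵢ | A·ȳᵢ
web | 2880.00 | 115.00 | 45.00 | 331200.00 | 129600.00
flange | 8280.00 | 115.00 | 108.00 | 952200.00 | 894240.00
Σ | 11160.00 |  |  | 1283400.00 | 1023840.00
X̄ = 1283400.00 / 11160.00 = 115.00 in
Ȳ = 1023840.00 / 11160.00 = 91.74 in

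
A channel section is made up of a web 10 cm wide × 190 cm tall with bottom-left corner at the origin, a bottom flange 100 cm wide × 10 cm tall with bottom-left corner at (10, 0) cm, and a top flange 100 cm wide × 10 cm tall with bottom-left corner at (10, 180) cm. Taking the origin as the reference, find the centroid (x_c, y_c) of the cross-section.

x_c = 33.21 cm, y_c = 95.00 cm

web: A = 10 × 190 = 1900.00, centroid at (5.00, 95.00).
bottom flange: A = 100 × 10 = 1000.00, centroid at (60.00, 5.00).
top flange: A = 100 × 10 = 1000.00, centroid at (60.00, 185.00).
ΣA = 3900.00 cm², ΣAx_c = 129500.00 cm³, ΣAy_c = 370500.00 cm³.
x_c = 129500.00/3900.00 = 33.21 cm; y_c = 370500.00/3900.00 = 95.00 cm.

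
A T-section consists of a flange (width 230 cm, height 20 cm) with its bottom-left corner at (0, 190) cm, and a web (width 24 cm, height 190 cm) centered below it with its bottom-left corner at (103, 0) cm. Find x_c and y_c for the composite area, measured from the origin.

web: A = 24 × 190 = 4560.00, centroid at (115.00, 95.00).
flange: A = 230 × 20 = 4600.00, centroid at (115.00, 200.00).
ΣA = 9160.00 cm², ΣAx_c = 1053400.00 cm³, ΣAy_c = 1353200.00 cm³.
x_c = 1053400.00/9160.00 = 115.00 cm; y_c = 1353200.00/9160.00 = 147.73 cm.

x_c = 115.00 cm, y_c = 147.73 cm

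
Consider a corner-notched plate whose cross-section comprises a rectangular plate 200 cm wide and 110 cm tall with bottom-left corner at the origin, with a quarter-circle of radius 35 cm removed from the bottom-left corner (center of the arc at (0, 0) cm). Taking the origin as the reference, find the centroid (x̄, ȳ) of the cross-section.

plate: A = 200 × 110 = 22000.00, centroid at (100.00, 55.00).
removed quarter-circle: A = −¼π·35² = -962.11, centroid at (14.85, 14.85).
ΣA = 21037.89 cm², ΣAx̄ = 2185708.33 cm³, ΣAȳ = 1195708.33 cm³.
x̄ = 2185708.33/21037.89 = 103.89 cm; ȳ = 1195708.33/21037.89 = 56.84 cm.

x̄ = 103.89 cm, ȳ = 56.84 cm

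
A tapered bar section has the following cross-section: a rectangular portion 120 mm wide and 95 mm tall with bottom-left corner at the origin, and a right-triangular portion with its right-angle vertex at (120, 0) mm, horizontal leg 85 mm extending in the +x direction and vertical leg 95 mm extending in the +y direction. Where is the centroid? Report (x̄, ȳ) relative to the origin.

rectangular portion: A = 120 × 95 = 11400.00, centroid at (60.00, 47.50).
triangular portion: A = ½·85·95 = 4037.50, centroid at (148.33, 31.67).
ΣA = 15437.50 mm²
ΣAx̄ = (11400.00)(60.00) + (4037.50)(148.33) = 1282895.83 mm³
ΣAȳ = (11400.00)(47.50) + (4037.50)(31.67) = 669354.17 mm³
x̄ = 1282895.83 / 15437.50 = 83.10 mm
ȳ = 669354.17 / 15437.50 = 43.36 mm

x̄ = 83.10 mm, ȳ = 43.36 mm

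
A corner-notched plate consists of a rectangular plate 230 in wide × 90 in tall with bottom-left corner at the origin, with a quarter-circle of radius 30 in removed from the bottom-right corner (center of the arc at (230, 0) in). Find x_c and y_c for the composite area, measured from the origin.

Part | A | x̄ᵢ | ȳᵢ | A·x̄ᵢ | A·ȳᵢ
plate | 20700.00 | 115.00 | 45.00 | 2380500.00 | 931500.00
removed quarter-circle | -706.86 | 217.27 | 12.73 | -153577.42 | -9000.00
Σ | 19993.14 |  |  | 2226922.58 | 922500.00
x_c = 2226922.58 / 19993.14 = 111.38 in
y_c = 922500.00 / 19993.14 = 46.14 in

x_c = 111.38 in, y_c = 46.14 in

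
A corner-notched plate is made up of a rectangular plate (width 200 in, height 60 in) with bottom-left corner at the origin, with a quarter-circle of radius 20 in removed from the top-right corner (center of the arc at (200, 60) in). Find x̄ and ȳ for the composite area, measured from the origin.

x̄ = 97.54 in, ȳ = 29.42 in

plate: A = 200 × 60 = 12000.00, centroid at (100.00, 30.00).
removed quarter-circle: A = −¼π·20² = -314.16, centroid at (191.51, 51.51).
ΣA = 11685.84 in²
ΣAx̄ = (12000.00)(100.00) + (-314.16)(191.51) = 1139834.81 in³
ΣAȳ = (12000.00)(30.00) + (-314.16)(51.51) = 343817.11 in³
x̄ = 1139834.81 / 11685.84 = 97.54 in
ȳ = 343817.11 / 11685.84 = 29.42 in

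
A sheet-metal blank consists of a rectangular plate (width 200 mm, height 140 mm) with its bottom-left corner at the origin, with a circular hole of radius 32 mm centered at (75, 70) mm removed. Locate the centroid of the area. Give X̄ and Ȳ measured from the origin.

Part | A | x̄ᵢ | ȳᵢ | A·x̄ᵢ | A·ȳᵢ
plate | 28000.00 | 100.00 | 70.00 | 2800000.00 | 1960000.00
hole | -3216.99 | 75.00 | 70.00 | -241274.32 | -225189.36
Σ | 24783.01 |  |  | 2558725.68 | 1734810.64
X̄ = 2558725.68 / 24783.01 = 103.25 mm
Ȳ = 1734810.64 / 24783.01 = 70.00 mm

X̄ = 103.25 mm, Ȳ = 70.00 mm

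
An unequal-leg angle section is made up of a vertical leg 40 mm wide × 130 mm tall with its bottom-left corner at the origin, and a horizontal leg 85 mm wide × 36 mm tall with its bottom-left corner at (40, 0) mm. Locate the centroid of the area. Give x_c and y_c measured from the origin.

x_c = 43.15 mm, y_c = 47.59 mm

Part | A | x̄ᵢ | ȳᵢ | A·x̄ᵢ | A·ȳᵢ
vertical leg | 5200.00 | 20.00 | 65.00 | 104000.00 | 338000.00
horizontal leg | 3060.00 | 82.50 | 18.00 | 252450.00 | 55080.00
Σ | 8260.00 |  |  | 356450.00 | 393080.00
x_c = 356450.00 / 8260.00 = 43.15 mm
y_c = 393080.00 / 8260.00 = 47.59 mm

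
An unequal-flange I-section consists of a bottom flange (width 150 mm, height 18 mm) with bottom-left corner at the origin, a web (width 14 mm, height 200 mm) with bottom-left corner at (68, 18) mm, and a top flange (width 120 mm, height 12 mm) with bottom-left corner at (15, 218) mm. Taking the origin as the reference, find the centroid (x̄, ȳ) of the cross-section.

bottom flange: A = 150 × 18 = 2700.00, centroid at (75.00, 9.00).
web: A = 14 × 200 = 2800.00, centroid at (75.00, 118.00).
top flange: A = 120 × 12 = 1440.00, centroid at (75.00, 224.00).
ΣA = 6940.00 mm²
ΣAx̄ = (2700.00)(75.00) + (2800.00)(75.00) + (1440.00)(75.00) = 520500.00 mm³
ΣAȳ = (2700.00)(9.00) + (2800.00)(118.00) + (1440.00)(224.00) = 677260.00 mm³
x̄ = 520500.00 / 6940.00 = 75.00 mm
ȳ = 677260.00 / 6940.00 = 97.59 mm

x̄ = 75.00 mm, ȳ = 97.59 mm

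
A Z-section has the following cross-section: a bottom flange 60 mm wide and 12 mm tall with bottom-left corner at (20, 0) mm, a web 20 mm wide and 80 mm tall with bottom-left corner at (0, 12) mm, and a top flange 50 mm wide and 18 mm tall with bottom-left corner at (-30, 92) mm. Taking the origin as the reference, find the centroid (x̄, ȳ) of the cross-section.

Part | A | x̄ᵢ | ȳᵢ | A·x̄ᵢ | A·ȳᵢ
bottom flange | 720.00 | 50.00 | 6.00 | 36000.00 | 4320.00
web | 1600.00 | 10.00 | 52.00 | 16000.00 | 83200.00
top flange | 900.00 | -5.00 | 101.00 | -4500.00 | 90900.00
Σ | 3220.00 |  |  | 47500.00 | 178420.00
x̄ = 47500.00 / 3220.00 = 14.75 mm
ȳ = 178420.00 / 3220.00 = 55.41 mm

x̄ = 14.75 mm, ȳ = 55.41 mm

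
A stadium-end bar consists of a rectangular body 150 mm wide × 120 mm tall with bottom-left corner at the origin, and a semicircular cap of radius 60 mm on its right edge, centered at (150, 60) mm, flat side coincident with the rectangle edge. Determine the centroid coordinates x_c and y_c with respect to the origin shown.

rectangular body: A = 150 × 120 = 18000.00, centroid at (75.00, 60.00).
semicircular end: A = ½π·60² = 5654.87, centroid at (175.46, 60.00).
ΣA = 23654.87 mm², ΣAx_c = 2342230.02 mm³, ΣAy_c = 1419292.01 mm³.
x_c = 2342230.02/23654.87 = 99.02 mm; y_c = 1419292.01/23654.87 = 60.00 mm.

x_c = 99.02 mm, y_c = 60.00 mm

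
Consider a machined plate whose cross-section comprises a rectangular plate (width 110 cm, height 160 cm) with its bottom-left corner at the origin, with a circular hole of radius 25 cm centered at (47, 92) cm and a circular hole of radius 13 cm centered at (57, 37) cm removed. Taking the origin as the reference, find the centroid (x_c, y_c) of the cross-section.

plate: A = 110 × 160 = 17600.00, centroid at (55.00, 80.00).
hole 1: A = −π·25² = -1963.50, centroid at (47.00, 92.00).
hole 2: A = −π·13² = -530.93, centroid at (57.00, 37.00).
ΣA = 15105.58 cm²
ΣAx_c = (17600.00)(55.00) + (-1963.50)(47.00) + (-530.93)(57.00) = 845452.75 cm³
ΣAy_c = (17600.00)(80.00) + (-1963.50)(92.00) + (-530.93)(37.00) = 1207714.04 cm³
x_c = 845452.75 / 15105.58 = 55.97 cm
y_c = 1207714.04 / 15105.58 = 79.95 cm

x_c = 55.97 cm, y_c = 79.95 cm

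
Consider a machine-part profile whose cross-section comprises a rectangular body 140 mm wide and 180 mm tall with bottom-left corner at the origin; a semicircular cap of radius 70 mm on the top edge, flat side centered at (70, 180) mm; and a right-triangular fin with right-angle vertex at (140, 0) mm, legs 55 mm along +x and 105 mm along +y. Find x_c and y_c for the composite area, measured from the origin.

x_c = 77.13 mm, y_c = 111.31 mm

rectangular body: A = 140 × 180 = 25200.00, centroid at (70.00, 90.00).
semicircular top: A = ½π·70² = 7696.90, centroid at (70.00, 209.71).
triangular fin: A = ½·55·105 = 2887.50, centroid at (158.33, 35.00).
ΣA = 35784.40 mm², ΣAx_c = 2759970.64 mm³, ΣAy_c = 3983171.53 mm³.
x_c = 2759970.64/35784.40 = 77.13 mm; y_c = 3983171.53/35784.40 = 111.31 mm.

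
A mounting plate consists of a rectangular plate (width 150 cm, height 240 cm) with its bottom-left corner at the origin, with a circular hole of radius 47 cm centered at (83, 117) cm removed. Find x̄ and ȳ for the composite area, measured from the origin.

x̄ = 73.09 cm, ȳ = 120.72 cm

plate: A = 150 × 240 = 36000.00, centroid at (75.00, 120.00).
hole: A = −π·47² = -6939.78, centroid at (83.00, 117.00).
ΣA = 29060.22 cm², ΣAx̄ = 2123998.41 cm³, ΣAȳ = 3508045.95 cm³.
x̄ = 2123998.41/29060.22 = 73.09 cm; ȳ = 3508045.95/29060.22 = 120.72 cm.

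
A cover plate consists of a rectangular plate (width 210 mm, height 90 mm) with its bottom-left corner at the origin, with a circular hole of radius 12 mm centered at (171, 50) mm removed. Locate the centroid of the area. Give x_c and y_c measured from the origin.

plate: A = 210 × 90 = 18900.00, centroid at (105.00, 45.00).
hole: A = −π·12² = -452.39, centroid at (171.00, 50.00).
ΣA = 18447.61 mm²
ΣAx_c = (18900.00)(105.00) + (-452.39)(171.00) = 1907141.42 mm³
ΣAy_c = (18900.00)(45.00) + (-452.39)(50.00) = 827880.53 mm³
x_c = 1907141.42 / 18447.61 = 103.38 mm
y_c = 827880.53 / 18447.61 = 44.88 mm

x_c = 103.38 mm, y_c = 44.88 mm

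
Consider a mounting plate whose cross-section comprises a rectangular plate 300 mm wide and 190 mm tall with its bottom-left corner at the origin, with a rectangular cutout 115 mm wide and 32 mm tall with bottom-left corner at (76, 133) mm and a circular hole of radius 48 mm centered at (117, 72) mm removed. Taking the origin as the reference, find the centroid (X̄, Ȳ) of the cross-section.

X̄ = 156.50 mm, Ȳ = 94.30 mm

plate: A = 300 × 190 = 57000.00, centroid at (150.00, 95.00).
hole 1: A = −(115 × 32) = -3680.00, centroid at (133.50, 149.00).
hole 2: A = −π·48² = -7238.23, centroid at (117.00, 72.00).
ΣA = 46081.77 mm², ΣAX̄ = 7211847.15 mm³, ΣAȲ = 4345527.48 mm³.
X̄ = 7211847.15/46081.77 = 156.50 mm; Ȳ = 4345527.48/46081.77 = 94.30 mm.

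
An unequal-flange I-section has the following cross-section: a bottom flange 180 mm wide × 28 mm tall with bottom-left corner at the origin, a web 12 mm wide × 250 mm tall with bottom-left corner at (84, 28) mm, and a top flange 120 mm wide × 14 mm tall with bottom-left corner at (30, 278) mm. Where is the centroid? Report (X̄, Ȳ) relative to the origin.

X̄ = 90.00 mm, Ȳ = 103.74 mm

Part | A | x̄ᵢ | ȳᵢ | A·x̄ᵢ | A·ȳᵢ
bottom flange | 5040.00 | 90.00 | 14.00 | 453600.00 | 70560.00
web | 3000.00 | 90.00 | 153.00 | 270000.00 | 459000.00
top flange | 1680.00 | 90.00 | 285.00 | 151200.00 | 478800.00
Σ | 9720.00 |  |  | 874800.00 | 1008360.00
X̄ = 874800.00 / 9720.00 = 90.00 mm
Ȳ = 1008360.00 / 9720.00 = 103.74 mm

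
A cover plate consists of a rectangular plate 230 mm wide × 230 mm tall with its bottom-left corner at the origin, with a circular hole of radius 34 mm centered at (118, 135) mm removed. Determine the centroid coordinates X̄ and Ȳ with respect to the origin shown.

X̄ = 114.78 mm, Ȳ = 113.53 mm

plate: A = 230 × 230 = 52900.00, centroid at (115.00, 115.00).
hole: A = −π·34² = -3631.68, centroid at (118.00, 135.00).
ΣA = 49268.32 mm²
ΣAX̄ = (52900.00)(115.00) + (-3631.68)(118.00) = 5654961.63 mm³
ΣAȲ = (52900.00)(115.00) + (-3631.68)(135.00) = 5593223.05 mm³
X̄ = 5654961.63 / 49268.32 = 114.78 mm
Ȳ = 5593223.05 / 49268.32 = 113.53 mm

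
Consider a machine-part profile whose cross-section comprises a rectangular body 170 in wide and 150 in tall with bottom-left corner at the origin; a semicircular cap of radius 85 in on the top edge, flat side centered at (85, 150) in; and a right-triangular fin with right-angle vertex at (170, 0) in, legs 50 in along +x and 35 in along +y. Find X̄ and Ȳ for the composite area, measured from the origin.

X̄ = 87.36 in, Ȳ = 106.95 in

Part | A | x̄ᵢ | ȳᵢ | A·x̄ᵢ | A·ȳᵢ
rectangular body | 25500.00 | 85.00 | 75.00 | 2167500.00 | 1912500.00
semicircular top | 11349.00 | 85.00 | 186.08 | 964665.29 | 2111767.19
triangular fin | 875.00 | 186.67 | 11.67 | 163333.33 | 10208.33
Σ | 37724.00 |  |  | 3295498.63 | 4034475.52
X̄ = 3295498.63 / 37724.00 = 87.36 in
Ȳ = 4034475.52 / 37724.00 = 106.95 in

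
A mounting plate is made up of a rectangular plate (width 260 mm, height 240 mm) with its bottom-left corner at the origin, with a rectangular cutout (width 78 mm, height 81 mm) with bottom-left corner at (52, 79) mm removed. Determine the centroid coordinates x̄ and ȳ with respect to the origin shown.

x̄ = 134.39 mm, ȳ = 120.06 mm

plate: A = 260 × 240 = 62400.00, centroid at (130.00, 120.00).
hole: A = −(78 × 81) = -6318.00, centroid at (91.00, 119.50).
ΣA = 56082.00 mm², ΣAx̄ = 7537062.00 mm³, ΣAȳ = 6732999.00 mm³.
x̄ = 7537062.00/56082.00 = 134.39 mm; ȳ = 6732999.00/56082.00 = 120.06 mm.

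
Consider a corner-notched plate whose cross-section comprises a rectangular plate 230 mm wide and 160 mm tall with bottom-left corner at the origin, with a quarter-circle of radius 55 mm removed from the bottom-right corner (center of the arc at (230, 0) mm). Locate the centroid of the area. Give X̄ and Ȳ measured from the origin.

X̄ = 108.67 mm, Ȳ = 83.91 mm

Part | A | x̄ᵢ | ȳᵢ | A·x̄ᵢ | A·ȳᵢ
plate | 36800.00 | 115.00 | 80.00 | 4232000.00 | 2944000.00
removed quarter-circle | -2375.83 | 206.66 | 23.34 | -490982.44 | -55458.33
Σ | 34424.17 |  |  | 3741017.56 | 2888541.67
X̄ = 3741017.56 / 34424.17 = 108.67 mm
Ȳ = 2888541.67 / 34424.17 = 83.91 mm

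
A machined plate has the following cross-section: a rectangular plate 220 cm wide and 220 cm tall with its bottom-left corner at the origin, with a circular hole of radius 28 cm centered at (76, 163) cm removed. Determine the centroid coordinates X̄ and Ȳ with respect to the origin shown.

plate: A = 220 × 220 = 48400.00, centroid at (110.00, 110.00).
hole: A = −π·28² = -2463.01, centroid at (76.00, 163.00).
ΣA = 45936.99 cm²
ΣAX̄ = (48400.00)(110.00) + (-2463.01)(76.00) = 5136811.34 cm³
ΣAȲ = (48400.00)(110.00) + (-2463.01)(163.00) = 4922529.59 cm³
X̄ = 5136811.34 / 45936.99 = 111.82 cm
Ȳ = 4922529.59 / 45936.99 = 107.16 cm

X̄ = 111.82 cm, Ȳ = 107.16 cm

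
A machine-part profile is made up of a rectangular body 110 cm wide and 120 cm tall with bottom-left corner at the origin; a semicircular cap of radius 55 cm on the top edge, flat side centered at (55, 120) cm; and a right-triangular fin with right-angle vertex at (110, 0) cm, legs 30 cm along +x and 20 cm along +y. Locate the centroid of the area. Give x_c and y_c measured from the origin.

x_c = 56.07 cm, y_c = 80.82 cm

rectangular body: A = 110 × 120 = 13200.00, centroid at (55.00, 60.00).
semicircular top: A = ½π·55² = 4751.66, centroid at (55.00, 143.34).
triangular fin: A = ½·30·20 = 300.00, centroid at (120.00, 6.67).
ΣA = 18251.66 cm², ΣAx_c = 1023341.24 cm³, ΣAy_c = 1475115.73 cm³.
x_c = 1023341.24/18251.66 = 56.07 cm; y_c = 1475115.73/18251.66 = 80.82 cm.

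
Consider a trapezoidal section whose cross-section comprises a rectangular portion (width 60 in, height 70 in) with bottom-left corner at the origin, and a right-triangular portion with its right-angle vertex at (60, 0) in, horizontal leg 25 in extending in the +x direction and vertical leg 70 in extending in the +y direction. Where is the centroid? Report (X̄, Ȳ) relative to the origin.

rectangular portion: A = 60 × 70 = 4200.00, centroid at (30.00, 35.00).
triangular portion: A = ½·25·70 = 875.00, centroid at (68.33, 23.33).
ΣA = 5075.00 in²
ΣAX̄ = (4200.00)(30.00) + (875.00)(68.33) = 185791.67 in³
ΣAȲ = (4200.00)(35.00) + (875.00)(23.33) = 167416.67 in³
X̄ = 185791.67 / 5075.00 = 36.61 in
Ȳ = 167416.67 / 5075.00 = 32.99 in

X̄ = 36.61 in, Ȳ = 32.99 in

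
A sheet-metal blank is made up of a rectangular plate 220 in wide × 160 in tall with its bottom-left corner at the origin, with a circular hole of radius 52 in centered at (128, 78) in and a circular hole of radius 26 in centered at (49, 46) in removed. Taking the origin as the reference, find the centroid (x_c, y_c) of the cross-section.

x_c = 109.05 in, y_c = 83.63 in

plate: A = 220 × 160 = 35200.00, centroid at (110.00, 80.00).
hole 1: A = −π·52² = -8494.87, centroid at (128.00, 78.00).
hole 2: A = −π·26² = -2123.72, centroid at (49.00, 46.00).
ΣA = 24581.42 in²
ΣAx_c = (35200.00)(110.00) + (-8494.87)(128.00) + (-2123.72)(49.00) = 2680594.97 in³
ΣAy_c = (35200.00)(80.00) + (-8494.87)(78.00) + (-2123.72)(46.00) = 2055709.45 in³
x_c = 2680594.97 / 24581.42 = 109.05 in
y_c = 2055709.45 / 24581.42 = 83.63 in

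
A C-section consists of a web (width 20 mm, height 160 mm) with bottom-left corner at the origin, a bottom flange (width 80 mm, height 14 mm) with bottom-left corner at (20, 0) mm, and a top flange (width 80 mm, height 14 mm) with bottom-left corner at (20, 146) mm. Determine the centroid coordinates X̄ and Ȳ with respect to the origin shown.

web: A = 20 × 160 = 3200.00, centroid at (10.00, 80.00).
bottom flange: A = 80 × 14 = 1120.00, centroid at (60.00, 7.00).
top flange: A = 80 × 14 = 1120.00, centroid at (60.00, 153.00).
ΣA = 5440.00 mm²
ΣAX̄ = (3200.00)(10.00) + (1120.00)(60.00) + (1120.00)(60.00) = 166400.00 mm³
ΣAȲ = (3200.00)(80.00) + (1120.00)(7.00) + (1120.00)(153.00) = 435200.00 mm³
X̄ = 166400.00 / 5440.00 = 30.59 mm
Ȳ = 435200.00 / 5440.00 = 80.00 mm

X̄ = 30.59 mm, Ȳ = 80.00 mm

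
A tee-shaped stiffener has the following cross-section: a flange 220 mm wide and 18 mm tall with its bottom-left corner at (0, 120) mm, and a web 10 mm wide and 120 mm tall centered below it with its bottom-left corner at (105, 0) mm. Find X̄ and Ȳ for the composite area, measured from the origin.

Part | A | x̄ᵢ | ȳᵢ | A·x̄ᵢ | A·ȳᵢ
web | 1200.00 | 110.00 | 60.00 | 132000.00 | 72000.00
flange | 3960.00 | 110.00 | 129.00 | 435600.00 | 510840.00
Σ | 5160.00 |  |  | 567600.00 | 582840.00
X̄ = 567600.00 / 5160.00 = 110.00 mm
Ȳ = 582840.00 / 5160.00 = 112.95 mm

X̄ = 110.00 mm, Ȳ = 112.95 mm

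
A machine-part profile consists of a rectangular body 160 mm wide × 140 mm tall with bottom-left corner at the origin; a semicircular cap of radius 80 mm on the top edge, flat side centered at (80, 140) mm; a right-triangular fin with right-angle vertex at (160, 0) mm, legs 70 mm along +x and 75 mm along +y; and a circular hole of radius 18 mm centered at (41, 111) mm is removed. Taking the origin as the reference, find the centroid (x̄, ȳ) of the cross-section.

rectangular body: A = 160 × 140 = 22400.00, centroid at (80.00, 70.00).
semicircular top: A = ½π·80² = 10053.10, centroid at (80.00, 173.95).
triangular fin: A = ½·70·75 = 2625.00, centroid at (183.33, 25.00).
hole: A = −π·18² = -1017.88, centroid at (41.00, 111.00).
ΣA = 34060.22 mm², ΣAx̄ = 3035764.80 mm³, ΣAȳ = 3269407.60 mm³.
x̄ = 3035764.80/34060.22 = 89.13 mm; ȳ = 3269407.60/34060.22 = 95.99 mm.

x̄ = 89.13 mm, ȳ = 95.99 mm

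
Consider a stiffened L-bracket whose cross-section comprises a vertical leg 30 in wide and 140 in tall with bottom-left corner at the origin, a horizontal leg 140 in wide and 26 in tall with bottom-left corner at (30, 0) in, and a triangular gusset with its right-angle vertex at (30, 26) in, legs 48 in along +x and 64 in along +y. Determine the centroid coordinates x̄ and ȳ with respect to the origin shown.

Part | A | x̄ᵢ | ȳᵢ | A·x̄ᵢ | A·ȳᵢ
vertical leg | 4200.00 | 15.00 | 70.00 | 63000.00 | 294000.00
horizontal leg | 3640.00 | 100.00 | 13.00 | 364000.00 | 47320.00
gusset | 1536.00 | 46.00 | 47.33 | 70656.00 | 72704.00
Σ | 9376.00 |  |  | 497656.00 | 414024.00
x̄ = 497656.00 / 9376.00 = 53.08 in
ȳ = 414024.00 / 9376.00 = 44.16 in

x̄ = 53.08 in, ȳ = 44.16 in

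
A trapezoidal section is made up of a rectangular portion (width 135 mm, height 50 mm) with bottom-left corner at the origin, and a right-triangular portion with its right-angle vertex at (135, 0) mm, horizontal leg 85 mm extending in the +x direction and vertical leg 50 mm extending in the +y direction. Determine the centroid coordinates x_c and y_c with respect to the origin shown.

Part | A | x̄ᵢ | ȳᵢ | A·x̄ᵢ | A·ȳᵢ
rectangular portion | 6750.00 | 67.50 | 25.00 | 455625.00 | 168750.00
triangular portion | 2125.00 | 163.33 | 16.67 | 347083.33 | 35416.67
Σ | 8875.00 |  |  | 802708.33 | 204166.67
x_c = 802708.33 / 8875.00 = 90.45 mm
y_c = 204166.67 / 8875.00 = 23.00 mm

x_c = 90.45 mm, y_c = 23.00 mm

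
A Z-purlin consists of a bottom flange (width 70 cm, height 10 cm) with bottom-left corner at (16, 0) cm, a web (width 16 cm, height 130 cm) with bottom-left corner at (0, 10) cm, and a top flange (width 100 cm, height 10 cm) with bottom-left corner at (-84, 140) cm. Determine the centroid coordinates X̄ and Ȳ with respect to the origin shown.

bottom flange: A = 70 × 10 = 700.00, centroid at (51.00, 5.00).
web: A = 16 × 130 = 2080.00, centroid at (8.00, 75.00).
top flange: A = 100 × 10 = 1000.00, centroid at (-34.00, 145.00).
ΣA = 3780.00 cm²
ΣAX̄ = (700.00)(51.00) + (2080.00)(8.00) + (1000.00)(-34.00) = 18340.00 cm³
ΣAȲ = (700.00)(5.00) + (2080.00)(75.00) + (1000.00)(145.00) = 304500.00 cm³
X̄ = 18340.00 / 3780.00 = 4.85 cm
Ȳ = 304500.00 / 3780.00 = 80.56 cm

X̄ = 4.85 cm, Ȳ = 80.56 cm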